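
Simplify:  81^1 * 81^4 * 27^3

3^29

81^1 = 3^4; 81^4 = 3^16; 27^3 = 3^9
Combine exponents: 3^29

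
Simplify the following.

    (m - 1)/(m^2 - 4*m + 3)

Factor: m^2 - 4*m + 3 = (m - 1)*(m - 3)
Cancel the common factor (m - 1).

1/(m - 3)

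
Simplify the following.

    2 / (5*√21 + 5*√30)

(-2*√21 + 2*√30)/45

Multiply numerator and denominator by -5*√21 + 5*√30.
Denominator becomes 225; numerator becomes -10*√21 + 10*√30.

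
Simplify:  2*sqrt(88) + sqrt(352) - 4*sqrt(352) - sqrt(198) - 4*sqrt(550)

-31*sqrt(22)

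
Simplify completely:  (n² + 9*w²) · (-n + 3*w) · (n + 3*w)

-n⁴ + 81*w⁴

((3*w)+n)((3*w)-n) = -n² + 9*w²; continue pairing.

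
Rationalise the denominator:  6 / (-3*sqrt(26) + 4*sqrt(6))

(-3*sqrt(26) - 4*sqrt(6))/23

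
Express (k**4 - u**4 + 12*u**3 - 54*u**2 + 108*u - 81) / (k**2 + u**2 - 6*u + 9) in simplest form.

k**4 - u**4 + 12*u**3 - 54*u**2 + 108*u - 81 factors as -(-k + u - 3)*(k + u - 3)*(k**2 + u**2 - 6*u + 9).

k**2 - u**2 + 6*u - 9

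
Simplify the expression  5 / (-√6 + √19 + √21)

Group as (√19 + √21) - √6; multiply by (√19 + √21) + √6, then rationalise the remaining surd.

(-17*√6 + 2*√21 + 4*√19 + 3*√266)/44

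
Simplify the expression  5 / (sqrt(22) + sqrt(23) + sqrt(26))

Group as (sqrt(23) + sqrt(26)) + sqrt(22); multiply by (sqrt(23) + sqrt(26)) - sqrt(22), then rationalise the remaining surd.

(-20*sqrt(3289) + 95*sqrt(26) + 125*sqrt(23) + 135*sqrt(22))/1663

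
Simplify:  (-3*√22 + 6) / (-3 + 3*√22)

Multiply numerator and denominator by -3*√22 - 3.
Denominator becomes -189; numerator becomes -9*√22 + 180.

(-20 + √22)/21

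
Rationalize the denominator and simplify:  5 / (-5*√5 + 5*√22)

(√5 + √22)/17

Multiply numerator and denominator by 5*√5 + 5*√22.
Denominator becomes 425; numerator becomes 25*√5 + 25*√22.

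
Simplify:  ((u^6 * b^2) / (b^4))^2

u^12/b^4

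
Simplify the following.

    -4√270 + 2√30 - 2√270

4√270 = 12*√30; 2√30 = 2*√30; 2√270 = 6*√30
Combine: (-12 + 2 - 6)·√30 = -16*√30

-16*√30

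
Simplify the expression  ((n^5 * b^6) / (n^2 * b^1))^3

b^15*n^9

Inside the bracket: n^3 * b^5
Raise to the power 3: n^9 * b^15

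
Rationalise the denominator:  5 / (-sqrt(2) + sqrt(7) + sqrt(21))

(-40*sqrt(7) - 35*sqrt(6) + 65*sqrt(2) + 30*sqrt(21))/44

Group as (sqrt(7) + sqrt(21)) - sqrt(2); multiply by (sqrt(7) + sqrt(21)) + sqrt(2), then rationalise the remaining surd.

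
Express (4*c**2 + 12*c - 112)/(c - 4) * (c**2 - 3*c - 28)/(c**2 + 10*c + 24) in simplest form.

(4*c**2 - 196)/(c + 6)

Factor: 4*c**2 + 12*c - 112 = 4*(c + 7)*(c - 4);  c**2 - 3*c - 28 = (c - 7)*(c + 4);  c**2 + 10*c + 24 = (c + 6)*(c + 4)
Cancel the common factors (c + 4), (c - 4).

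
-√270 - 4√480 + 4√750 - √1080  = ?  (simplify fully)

√270 = 3*√30; 4√480 = 16*√30; 4√750 = 20*√30; √1080 = 6*√30
Combine: (-3 - 16 + 20 - 6)·√30 = -5*√30

-5*√30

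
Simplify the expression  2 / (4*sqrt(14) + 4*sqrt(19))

(-sqrt(14) + sqrt(19))/10

Multiply numerator and denominator by -4*sqrt(14) + 4*sqrt(19).
Denominator becomes 80; numerator becomes -8*sqrt(14) + 8*sqrt(19).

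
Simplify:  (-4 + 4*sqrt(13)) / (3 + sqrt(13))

-4*sqrt(13) + 16

Multiply numerator and denominator by -sqrt(13) + 3.
Denominator becomes -4; numerator becomes -64 + 16*sqrt(13).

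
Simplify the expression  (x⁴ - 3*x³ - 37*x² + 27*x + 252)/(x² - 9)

Factor: x⁴ - 3*x³ - 37*x² + 27*x + 252 = (x + 3)·(x - 7)·(x + 4)·(x - 3);  x² - 9 = (x - 3)·(x + 3)
Cancel the common factors (x - 3), (x + 3).

x² - 3*x - 28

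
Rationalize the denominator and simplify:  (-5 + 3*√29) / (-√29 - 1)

(-23 + 2*√29)/7

Multiply numerator and denominator by -1 + √29.
Denominator becomes -28; numerator becomes -8*√29 + 92.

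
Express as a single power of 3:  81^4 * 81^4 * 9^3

81^4 = 3^16; 81^4 = 3^16; 9^3 = 3^6
Combine exponents: 3^38

3^38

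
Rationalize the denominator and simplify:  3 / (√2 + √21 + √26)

Group as (√2 + √21) + √26; multiply by (√2 + √21) - √26, then rationalise the remaining surd.

(-4*√273 - 3*√26 + 7*√21 + 45*√2)/53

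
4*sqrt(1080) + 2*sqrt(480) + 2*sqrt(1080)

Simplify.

44*sqrt(30)

4*sqrt(1080) = 24*sqrt(30); 2*sqrt(480) = 8*sqrt(30); 2*sqrt(1080) = 12*sqrt(30)
Combine: (24 + 8 + 12)·sqrt(30) = 44*sqrt(30)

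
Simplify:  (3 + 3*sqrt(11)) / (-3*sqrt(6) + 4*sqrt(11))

(9*sqrt(6) + 12*sqrt(11) + 9*sqrt(66) + 132)/122

Multiply numerator and denominator by 3*sqrt(6) + 4*sqrt(11).
Denominator becomes 122; numerator becomes 9*sqrt(6) + 12*sqrt(11) + 9*sqrt(66) + 132.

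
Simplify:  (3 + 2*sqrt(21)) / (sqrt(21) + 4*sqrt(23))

Multiply numerator and denominator by -4*sqrt(23) + sqrt(21).
Denominator becomes -347; numerator becomes -8*sqrt(483) - 12*sqrt(23) + 3*sqrt(21) + 42.

(-42 - 3*sqrt(21) + 12*sqrt(23) + 8*sqrt(483))/347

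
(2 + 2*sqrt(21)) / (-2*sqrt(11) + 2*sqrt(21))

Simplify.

Multiply numerator and denominator by 2*sqrt(11) + 2*sqrt(21).
Denominator becomes 40; numerator becomes 4*sqrt(11) + 4*sqrt(21) + 4*sqrt(231) + 84.

(sqrt(11) + sqrt(21) + sqrt(231) + 21)/10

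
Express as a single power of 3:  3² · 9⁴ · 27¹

3² = 3^2; 9⁴ = 3^8; 27¹ = 3^3
Combine exponents: 3^13

3^13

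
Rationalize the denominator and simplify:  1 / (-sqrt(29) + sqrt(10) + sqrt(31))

Group as (sqrt(10) + sqrt(31)) - sqrt(29); multiply by (sqrt(10) + sqrt(31)) + sqrt(29), then rationalise the remaining surd.

(-6*sqrt(29) + 4*sqrt(31) + 25*sqrt(10) + sqrt(8990))/548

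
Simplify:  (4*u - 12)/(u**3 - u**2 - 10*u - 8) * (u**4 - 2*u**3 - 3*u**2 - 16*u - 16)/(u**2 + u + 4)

Factor: 4*u - 12 = 4*(u - 3);  u**3 - u**2 - 10*u - 8 = (u - 4)*(u + 1)*(u + 2);  u**4 - 2*u**3 - 3*u**2 - 16*u - 16 = (u**2 + u + 4)*(u + 1)*(u - 4)
Cancel the common factors (u**2 + u + 4), (u + 1), (u - 4).

(4*u - 12)/(u + 2)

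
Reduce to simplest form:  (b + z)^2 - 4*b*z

(b - z)^2

Expand the square and combine the 4*b*z term.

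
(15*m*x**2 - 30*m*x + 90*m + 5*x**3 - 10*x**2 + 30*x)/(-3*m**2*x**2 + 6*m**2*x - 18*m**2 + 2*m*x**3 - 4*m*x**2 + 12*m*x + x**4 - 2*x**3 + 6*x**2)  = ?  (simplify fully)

5/(-m + x)

Factor: 15*m*x**2 - 30*m*x + 90*m + 5*x**3 - 10*x**2 + 30*x = 5*(x**2 - 2*x + 6)*(3*m + x);  -3*m**2*x**2 + 6*m**2*x - 18*m**2 + 2*m*x**3 - 4*m*x**2 + 12*m*x + x**4 - 2*x**3 + 6*x**2 = (x**2 - 2*x + 6)*(-m + x)*(3*m + x)
Cancel the common factors (x**2 - 2*x + 6), (3*m + x).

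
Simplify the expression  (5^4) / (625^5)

5^4 = 5^4; 625^5 = 5^20
Combine exponents: 5^(-16)

5^(-16)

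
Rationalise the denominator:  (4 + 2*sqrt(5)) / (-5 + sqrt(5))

(-7*sqrt(5) - 15)/10

Multiply numerator and denominator by -5 - sqrt(5).
Denominator becomes 20; numerator becomes -14*sqrt(5) - 30.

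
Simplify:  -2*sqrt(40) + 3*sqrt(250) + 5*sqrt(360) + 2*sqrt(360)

2*sqrt(40) = 4*sqrt(10); 3*sqrt(250) = 15*sqrt(10); 5*sqrt(360) = 30*sqrt(10); 2*sqrt(360) = 12*sqrt(10)
Combine: (-4 + 15 + 30 + 12)·sqrt(10) = 53*sqrt(10)

53*sqrt(10)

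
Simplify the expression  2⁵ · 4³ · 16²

2^19

2⁵ = 2^5; 4³ = 2^6; 16² = 2^8
Combine exponents: 2^19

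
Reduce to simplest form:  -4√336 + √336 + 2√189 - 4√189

-18*√21

4√336 = 16*√21; √336 = 4*√21; 2√189 = 6*√21; 4√189 = 12*√21
Combine: (-16 + 4 + 6 - 12)·√21 = -18*√21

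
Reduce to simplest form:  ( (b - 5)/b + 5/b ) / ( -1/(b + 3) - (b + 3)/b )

Numerator: (b - 5)/b + 5/b = 1
Denominator: -1/(b + 3) - (b + 3)/b = (-b² - 7*b - 9)/(b² + 3*b)
Divide: (1) · ((b² + 3*b)/(-b² - 7*b - 9)) = (-b² - 3*b)/(b² + 7*b + 9)

(-b² - 3*b)/(b² + 7*b + 9)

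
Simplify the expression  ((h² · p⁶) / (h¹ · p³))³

h³*p⁹

Inside the bracket: h¹ · p³
Raise to the power 3: h³ · p⁹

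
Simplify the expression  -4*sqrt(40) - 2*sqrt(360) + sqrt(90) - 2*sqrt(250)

-27*sqrt(10)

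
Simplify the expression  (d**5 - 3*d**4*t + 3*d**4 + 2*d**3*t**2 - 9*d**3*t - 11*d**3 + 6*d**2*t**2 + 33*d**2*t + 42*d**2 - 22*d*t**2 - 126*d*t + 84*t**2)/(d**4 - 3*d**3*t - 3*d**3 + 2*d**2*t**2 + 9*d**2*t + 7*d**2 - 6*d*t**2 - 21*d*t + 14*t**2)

d + 6

Factor: d**5 - 3*d**4*t + 3*d**4 + 2*d**3*t**2 - 9*d**3*t - 11*d**3 + 6*d**2*t**2 + 33*d**2*t + 42*d**2 - 22*d*t**2 - 126*d*t + 84*t**2 = (d + 6)*(d - 2*t)*(d**2 - 3*d + 7)*(d - t);  d**4 - 3*d**3*t - 3*d**3 + 2*d**2*t**2 + 9*d**2*t + 7*d**2 - 6*d*t**2 - 21*d*t + 14*t**2 = (d - t)*(d - 2*t)*(d**2 - 3*d + 7)
Cancel the common factors (d**2 - 3*d + 7), (d - 2*t), (d - t).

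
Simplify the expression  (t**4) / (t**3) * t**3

t**4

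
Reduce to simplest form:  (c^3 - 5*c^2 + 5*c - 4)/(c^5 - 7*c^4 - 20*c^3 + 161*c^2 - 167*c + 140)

1/(c^2 - 2*c - 35)

Factor: c^3 - 5*c^2 + 5*c - 4 = (c - 4)*(c^2 - c + 1);  c^5 - 7*c^4 - 20*c^3 + 161*c^2 - 167*c + 140 = (c + 5)*(c^2 - c + 1)*(c - 7)*(c - 4)
Cancel the common factors (c^2 - c + 1), (c - 4).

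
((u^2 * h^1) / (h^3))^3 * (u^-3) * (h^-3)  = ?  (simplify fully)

u^3/h^9

Inside the bracket: u^2 * (h^-2)
Raise to the power 3: u^6 * (h^-6)
Multiply by (u^-3) * (h^-3): add exponents.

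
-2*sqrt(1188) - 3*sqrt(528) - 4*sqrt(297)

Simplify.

2*sqrt(1188) = 12*sqrt(33); 3*sqrt(528) = 12*sqrt(33); 4*sqrt(297) = 12*sqrt(33)
Combine: (-12 - 12 - 12)·sqrt(33) = -36*sqrt(33)

-36*sqrt(33)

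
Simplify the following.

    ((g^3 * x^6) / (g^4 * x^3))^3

Inside the bracket: (g^-1) * x^3
Raise to the power 3: (g^-3) * x^9

x^9/g^3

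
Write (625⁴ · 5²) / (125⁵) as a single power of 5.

5^3

625⁴ = 5^16; 5² = 5^2; 125⁵ = 5^15
Combine exponents: 5^3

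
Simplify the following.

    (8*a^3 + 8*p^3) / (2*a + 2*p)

4*a^2 - 4*a*p + 4*p^2

Factor as (a+b)(a^2-ab+b^2) with a=(2*a), b=(2*p).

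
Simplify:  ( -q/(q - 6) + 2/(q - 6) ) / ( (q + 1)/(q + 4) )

Numerator: -q/(q - 6) + 2/(q - 6) = (-q + 2)/(q - 6)
Denominator: (q + 1)/(q + 4) = (q + 1)/(q + 4)
Divide: ((-q + 2)/(q - 6)) · ((q + 4)/(q + 1)) = (-q^2 - 2*q + 8)/(q^2 - 5*q - 6)

(-q^2 - 2*q + 8)/(q^2 - 5*q - 6)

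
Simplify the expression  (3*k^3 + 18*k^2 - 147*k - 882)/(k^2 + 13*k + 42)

Factor: 3*k^3 + 18*k^2 - 147*k - 882 = 3*(k - 7)*(k + 7)*(k + 6);  k^2 + 13*k + 42 = (k + 6)*(k + 7)
Cancel the common factors (k + 6), (k + 7).

3*k - 21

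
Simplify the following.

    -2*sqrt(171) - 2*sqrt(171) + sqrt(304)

-8*sqrt(19)

2*sqrt(171) = 6*sqrt(19); 2*sqrt(171) = 6*sqrt(19); sqrt(304) = 4*sqrt(19)
Combine: (-6 - 6 + 4)·sqrt(19) = -8*sqrt(19)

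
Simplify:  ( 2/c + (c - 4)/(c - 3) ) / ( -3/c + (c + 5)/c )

(c² - 2*c - 6)/(c² - c - 6)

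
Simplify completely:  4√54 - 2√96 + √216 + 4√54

4√54 = 12*√6; 2√96 = 8*√6; √216 = 6*√6; 4√54 = 12*√6
Combine: (12 - 8 + 6 + 12)·√6 = 22*√6

22*√6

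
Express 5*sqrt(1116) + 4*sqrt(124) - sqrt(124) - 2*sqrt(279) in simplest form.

30*sqrt(31)

5*sqrt(1116) = 30*sqrt(31); 4*sqrt(124) = 8*sqrt(31); sqrt(124) = 2*sqrt(31); 2*sqrt(279) = 6*sqrt(31)
Combine: (30 + 8 - 2 - 6)·sqrt(31) = 30*sqrt(31)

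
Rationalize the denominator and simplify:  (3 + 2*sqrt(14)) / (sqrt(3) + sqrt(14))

(-2*sqrt(42) - 3*sqrt(3) + 3*sqrt(14) + 28)/11

Multiply numerator and denominator by -sqrt(3) + sqrt(14).
Denominator becomes 11; numerator becomes -2*sqrt(42) - 3*sqrt(3) + 3*sqrt(14) + 28.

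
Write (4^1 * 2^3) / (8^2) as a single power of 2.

2^(-1)

4^1 = 2^2; 2^3 = 2^3; 8^2 = 2^6
Combine exponents: 2^(-1)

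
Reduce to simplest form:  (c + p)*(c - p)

c^2 - p^2

(c)^2 - (p)^2 = c^2 - p^2.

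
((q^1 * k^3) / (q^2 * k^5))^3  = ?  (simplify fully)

Inside the bracket: (q^-1) * (k^-2)
Raise to the power 3: (q^-3) * (k^-6)

1/(k^6*q^3)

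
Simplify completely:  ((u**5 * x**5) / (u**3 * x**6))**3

u**6/x**3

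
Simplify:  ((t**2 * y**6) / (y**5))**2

Inside the bracket: t**2 * y**1
Raise to the power 2: t**4 * y**2

t**4*y**2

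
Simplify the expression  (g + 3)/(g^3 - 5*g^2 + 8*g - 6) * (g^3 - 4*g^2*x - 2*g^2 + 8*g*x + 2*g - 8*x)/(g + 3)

Factor: g^3 - 5*g^2 + 8*g - 6 = (g - 3)*(g^2 - 2*g + 2);  g^3 - 4*g^2*x - 2*g^2 + 8*g*x + 2*g - 8*x = (g^2 - 2*g + 2)*(g - 4*x)
Cancel the common factors (g^2 - 2*g + 2), (g + 3).

(g - 4*x)/(g - 3)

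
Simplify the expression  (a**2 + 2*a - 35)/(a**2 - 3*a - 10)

(a + 7)/(a + 2)

Factor: a**2 + 2*a - 35 = (a - 5)*(a + 7);  a**2 - 3*a - 10 = (a + 2)*(a - 5)
Cancel the common factor (a - 5).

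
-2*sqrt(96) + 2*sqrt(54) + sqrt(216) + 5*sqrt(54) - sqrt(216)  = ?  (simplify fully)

13*sqrt(6)

2*sqrt(96) = 8*sqrt(6); 2*sqrt(54) = 6*sqrt(6); sqrt(216) = 6*sqrt(6); 5*sqrt(54) = 15*sqrt(6); sqrt(216) = 6*sqrt(6)
Combine: (-8 + 6 + 6 + 15 - 6)·sqrt(6) = 13*sqrt(6)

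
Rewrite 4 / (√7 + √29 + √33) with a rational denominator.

Group as (√29 + √33) + √7; multiply by (√29 + √33) - √7, then rationalise the remaining surd.

(-8*√6699 + 12*√33 + 44*√29 + 220*√7)/803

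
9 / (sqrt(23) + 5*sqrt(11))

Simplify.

Multiply numerator and denominator by -sqrt(23) + 5*sqrt(11).
Denominator becomes 252; numerator becomes -9*sqrt(23) + 45*sqrt(11).

(-sqrt(23) + 5*sqrt(11))/28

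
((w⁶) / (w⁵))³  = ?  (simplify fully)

w³

Inside the bracket: w¹
Raise to the power 3: w³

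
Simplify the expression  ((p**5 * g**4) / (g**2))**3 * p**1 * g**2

Inside the bracket: p**5 * g**2
Raise to the power 3: p**15 * g**6
Multiply by p**1 * g**2: add exponents.

g**8*p**16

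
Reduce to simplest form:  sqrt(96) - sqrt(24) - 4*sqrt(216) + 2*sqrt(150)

sqrt(96) = 4*sqrt(6); sqrt(24) = 2*sqrt(6); 4*sqrt(216) = 24*sqrt(6); 2*sqrt(150) = 10*sqrt(6)
Combine: (4 - 2 - 24 + 10)·sqrt(6) = -12*sqrt(6)

-12*sqrt(6)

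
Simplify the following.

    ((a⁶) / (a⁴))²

a⁴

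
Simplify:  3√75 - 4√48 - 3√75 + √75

3√75 = 15*√3; 4√48 = 16*√3; 3√75 = 15*√3; √75 = 5*√3
Combine: (15 - 16 - 15 + 5)·√3 = -11*√3

-11*√3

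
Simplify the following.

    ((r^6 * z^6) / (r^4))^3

Inside the bracket: r^2 * z^6
Raise to the power 3: r^6 * z^18

r^6*z^18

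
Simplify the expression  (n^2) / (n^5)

n^(-3)

Quotient: (n^-3)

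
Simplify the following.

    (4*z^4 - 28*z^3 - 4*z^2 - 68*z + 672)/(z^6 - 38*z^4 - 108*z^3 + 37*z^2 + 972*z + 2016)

4/(z^2 + 7*z + 12)

Factor: 4*z^4 - 28*z^3 - 4*z^2 - 68*z + 672 = 4*(z - 7)*(z^2 + 3*z + 8)*(z - 3);  z^6 - 38*z^4 - 108*z^3 + 37*z^2 + 972*z + 2016 = (z + 3)*(z^2 + 3*z + 8)*(z - 7)*(z - 3)*(z + 4)
Cancel the common factors (z^2 + 3*z + 8), (z - 7), (z - 3).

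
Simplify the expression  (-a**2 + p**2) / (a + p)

Factor p**2 - a**2 and cancel (a + p).

-a + p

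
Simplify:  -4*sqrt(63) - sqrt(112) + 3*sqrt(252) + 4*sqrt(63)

4*sqrt(63) = 12*sqrt(7); sqrt(112) = 4*sqrt(7); 3*sqrt(252) = 18*sqrt(7); 4*sqrt(63) = 12*sqrt(7)
Combine: (-12 - 4 + 18 + 12)·sqrt(7) = 14*sqrt(7)

14*sqrt(7)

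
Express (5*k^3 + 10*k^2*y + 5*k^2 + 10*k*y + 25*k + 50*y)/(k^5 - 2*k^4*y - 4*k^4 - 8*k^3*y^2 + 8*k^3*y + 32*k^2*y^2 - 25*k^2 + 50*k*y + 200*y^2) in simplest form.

Factor: 5*k^3 + 10*k^2*y + 5*k^2 + 10*k*y + 25*k + 50*y = 5*(k + 2*y)*(k^2 + k + 5);  k^5 - 2*k^4*y - 4*k^4 - 8*k^3*y^2 + 8*k^3*y + 32*k^2*y^2 - 25*k^2 + 50*k*y + 200*y^2 = (k^2 + k + 5)*(k + 2*y)*(k - 5)*(k - 4*y)
Cancel the common factors (k^2 + k + 5), (k + 2*y).

-5/(-k^2 + 4*k*y + 5*k - 20*y)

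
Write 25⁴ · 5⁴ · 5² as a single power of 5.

5^14

25⁴ = 5^8; 5⁴ = 5^4; 5² = 5^2
Combine exponents: 5^14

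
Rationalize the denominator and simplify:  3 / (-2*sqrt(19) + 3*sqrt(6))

Multiply numerator and denominator by 3*sqrt(6) + 2*sqrt(19).
Denominator becomes -22; numerator becomes 9*sqrt(6) + 6*sqrt(19).

(-6*sqrt(19) - 9*sqrt(6))/22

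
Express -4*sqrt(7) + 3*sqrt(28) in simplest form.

4*sqrt(7) = 4*sqrt(7); 3*sqrt(28) = 6*sqrt(7)
Combine: (-4 + 6)·sqrt(7) = 2*sqrt(7)

2*sqrt(7)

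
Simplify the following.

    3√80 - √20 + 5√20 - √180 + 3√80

3√80 = 12*√5; √20 = 2*√5; 5√20 = 10*√5; √180 = 6*√5; 3√80 = 12*√5
Combine: (12 - 2 + 10 - 6 + 12)·√5 = 26*√5

26*√5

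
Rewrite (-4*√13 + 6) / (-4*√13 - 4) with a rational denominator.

Multiply numerator and denominator by -4 + 4*√13.
Denominator becomes -192; numerator becomes -232 + 40*√13.

(-5*√13 + 29)/24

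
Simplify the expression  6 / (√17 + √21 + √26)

(-√9282 + 6*√26 + 11*√21 + 15*√17)/107

Group as (√17 + √26) + √21; multiply by (√17 + √26) - √21, then rationalise the remaining surd.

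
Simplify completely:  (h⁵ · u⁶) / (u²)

Quotient: h⁵ · u⁴

h⁵*u⁴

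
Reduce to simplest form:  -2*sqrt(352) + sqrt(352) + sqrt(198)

-sqrt(22)

2*sqrt(352) = 8*sqrt(22); sqrt(352) = 4*sqrt(22); sqrt(198) = 3*sqrt(22)
Combine: (-8 + 4 + 3)·sqrt(22) = -sqrt(22)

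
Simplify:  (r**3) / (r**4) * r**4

Quotient: (r**-1)
Multiply by r**4: add exponents.

r**3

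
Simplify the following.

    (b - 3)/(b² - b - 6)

Factor: b² - b - 6 = (b + 2)·(b - 3)
Cancel the common factor (b - 3).

1/(b + 2)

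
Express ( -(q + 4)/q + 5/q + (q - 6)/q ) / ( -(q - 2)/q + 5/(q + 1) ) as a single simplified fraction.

(5*q + 5)/(q² - 6*q - 2)

Numerator: -(q + 4)/q + 5/q + (q - 6)/q = -5/q
Denominator: -(q - 2)/q + 5/(q + 1) = (-q² + 6*q + 2)/(q² + q)
Divide: (-5/q) · ((q² + q)/(-q² + 6*q + 2)) = (5*q + 5)/(q² - 6*q - 2)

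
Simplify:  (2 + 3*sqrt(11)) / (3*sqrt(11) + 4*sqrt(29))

Multiply numerator and denominator by -4*sqrt(29) + 3*sqrt(11).
Denominator becomes -365; numerator becomes -12*sqrt(319) - 8*sqrt(29) + 6*sqrt(11) + 99.

(-99 - 6*sqrt(11) + 8*sqrt(29) + 12*sqrt(319))/365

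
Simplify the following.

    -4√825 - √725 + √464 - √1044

4√825 = 20*√33; √725 = 5*√29; √464 = 4*√29; √1044 = 6*√29

-20*√33 - 7*√29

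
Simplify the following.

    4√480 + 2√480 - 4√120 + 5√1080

4√480 = 16*√30; 2√480 = 8*√30; 4√120 = 8*√30; 5√1080 = 30*√30
Combine: (16 + 8 - 8 + 30)·√30 = 46*√30

46*√30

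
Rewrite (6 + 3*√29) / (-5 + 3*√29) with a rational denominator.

(33*√29 + 291)/236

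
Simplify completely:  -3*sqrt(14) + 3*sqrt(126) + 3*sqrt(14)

9*sqrt(14)

3*sqrt(14) = 3*sqrt(14); 3*sqrt(126) = 9*sqrt(14); 3*sqrt(14) = 3*sqrt(14)
Combine: (-3 + 9 + 3)·sqrt(14) = 9*sqrt(14)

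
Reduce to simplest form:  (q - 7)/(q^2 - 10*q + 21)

1/(q - 3)

Factor: q^2 - 10*q + 21 = (q - 3)*(q - 7)
Cancel the common factor (q - 7).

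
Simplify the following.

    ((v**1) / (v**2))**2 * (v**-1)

v**(-3)

Inside the bracket: (v**-1)
Raise to the power 2: (v**-2)
Multiply by (v**-1): add exponents.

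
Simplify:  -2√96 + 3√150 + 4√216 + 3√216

2√96 = 8*√6; 3√150 = 15*√6; 4√216 = 24*√6; 3√216 = 18*√6
Combine: (-8 + 15 + 24 + 18)·√6 = 49*√6

49*√6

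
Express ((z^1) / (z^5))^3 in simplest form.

z^(-12)

Inside the bracket: (z^-4)
Raise to the power 3: (z^-12)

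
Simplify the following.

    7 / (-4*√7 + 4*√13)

Multiply numerator and denominator by 4*√7 + 4*√13.
Denominator becomes 96; numerator becomes 28*√7 + 28*√13.

(7*√7 + 7*√13)/24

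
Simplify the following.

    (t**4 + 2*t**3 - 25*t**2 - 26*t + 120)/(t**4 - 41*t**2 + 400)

Factor: t**4 + 2*t**3 - 25*t**2 - 26*t + 120 = (t - 2)*(t + 3)*(t - 4)*(t + 5);  t**4 - 41*t**2 + 400 = (t + 4)*(t - 5)*(t + 5)*(t - 4)
Cancel the common factors (t + 5), (t - 4).

(t**2 + t - 6)/(t**2 - t - 20)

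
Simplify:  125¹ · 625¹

5^7

125¹ = 5^3; 625¹ = 5^4
Combine exponents: 5^7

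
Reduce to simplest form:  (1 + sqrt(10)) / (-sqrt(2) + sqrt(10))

Multiply numerator and denominator by sqrt(2) + sqrt(10).
Denominator becomes 8; numerator becomes sqrt(2) + sqrt(10) + 2*sqrt(5) + 10.

(sqrt(2) + sqrt(10) + 2*sqrt(5) + 10)/8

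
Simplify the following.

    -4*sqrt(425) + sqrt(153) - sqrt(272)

-21*sqrt(17)

4*sqrt(425) = 20*sqrt(17); sqrt(153) = 3*sqrt(17); sqrt(272) = 4*sqrt(17)
Combine: (-20 + 3 - 4)·sqrt(17) = -21*sqrt(17)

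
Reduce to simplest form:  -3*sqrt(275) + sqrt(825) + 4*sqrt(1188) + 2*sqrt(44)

-11*sqrt(11) + 29*sqrt(33)

3*sqrt(275) = 15*sqrt(11); sqrt(825) = 5*sqrt(33); 4*sqrt(1188) = 24*sqrt(33); 2*sqrt(44) = 4*sqrt(11)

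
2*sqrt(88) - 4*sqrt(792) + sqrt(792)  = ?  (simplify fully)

-14*sqrt(22)

2*sqrt(88) = 4*sqrt(22); 4*sqrt(792) = 24*sqrt(22); sqrt(792) = 6*sqrt(22)
Combine: (4 - 24 + 6)·sqrt(22) = -14*sqrt(22)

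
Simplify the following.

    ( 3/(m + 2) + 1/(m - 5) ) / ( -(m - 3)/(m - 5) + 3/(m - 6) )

(-4*m^2 + 37*m - 78)/(m^3 - 10*m^2 + 9*m + 66)

Numerator: 3/(m + 2) + 1/(m - 5) = (4*m - 13)/(m^2 - 3*m - 10)
Denominator: -(m - 3)/(m - 5) + 3/(m - 6) = (-m^2 + 12*m - 33)/(m^2 - 11*m + 30)
Divide: ((4*m - 13)/(m^2 - 3*m - 10)) · ((m^2 - 11*m + 30)/(-m^2 + 12*m - 33)) = (-4*m^2 + 37*m - 78)/(m^3 - 10*m^2 + 9*m + 66)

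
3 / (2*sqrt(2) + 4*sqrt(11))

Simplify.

Multiply numerator and denominator by -4*sqrt(11) + 2*sqrt(2).
Denominator becomes -168; numerator becomes -12*sqrt(11) + 6*sqrt(2).

(-sqrt(2) + 2*sqrt(11))/28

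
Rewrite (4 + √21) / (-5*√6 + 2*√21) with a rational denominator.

(-15*√14 - 20*√6 - 42 - 8*√21)/66

Multiply numerator and denominator by 2*√21 + 5*√6.
Denominator becomes -66; numerator becomes 8*√21 + 42 + 20*√6 + 15*√14.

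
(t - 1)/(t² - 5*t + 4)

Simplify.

1/(t - 4)

Factor: t² - 5*t + 4 = (t - 1)·(t - 4)
Cancel the common factor (t - 1).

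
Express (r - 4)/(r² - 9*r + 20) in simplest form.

Factor: r² - 9*r + 20 = (r - 5)·(r - 4)
Cancel the common factor (r - 4).

1/(r - 5)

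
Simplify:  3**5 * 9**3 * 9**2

3**15

3**5 = 3**5; 9**3 = 3**6; 9**2 = 3**4
Combine exponents: 3**15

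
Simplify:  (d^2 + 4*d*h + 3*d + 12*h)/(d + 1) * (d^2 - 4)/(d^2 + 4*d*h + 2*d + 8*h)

Factor: d^2 + 4*d*h + 3*d + 12*h = (d + 3)*(d + 4*h);  d^2 - 4 = (d - 2)*(d + 2);  d^2 + 4*d*h + 2*d + 8*h = (d + 4*h)*(d + 2)
Cancel the common factors (d + 4*h), (d + 2).

(d^2 + d - 6)/(d + 1)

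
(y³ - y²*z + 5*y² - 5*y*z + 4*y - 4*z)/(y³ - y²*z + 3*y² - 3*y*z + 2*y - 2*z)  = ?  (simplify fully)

(y + 4)/(y + 2)

Factor: y³ - y²*z + 5*y² - 5*y*z + 4*y - 4*z = (y - z)·(y + 4)·(y + 1);  y³ - y²*z + 3*y² - 3*y*z + 2*y - 2*z = (y + 1)·(y - z)·(y + 2)
Cancel the common factors (y - z), (y + 1).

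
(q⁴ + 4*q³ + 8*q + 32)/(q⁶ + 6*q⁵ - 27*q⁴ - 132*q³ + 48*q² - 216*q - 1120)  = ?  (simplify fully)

1/(q² + 2*q - 35)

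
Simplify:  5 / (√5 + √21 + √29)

(-10*√3045 - 15*√29 + 65*√21 + 225*√5)/411

Group as (√5 + √21) + √29; multiply by (√5 + √21) - √29, then rationalise the remaining surd.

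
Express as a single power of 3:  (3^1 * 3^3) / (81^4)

3^(-12)

3^1 = 3^1; 3^3 = 3^3; 81^4 = 3^16
Combine exponents: 3^(-12)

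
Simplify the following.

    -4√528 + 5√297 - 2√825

4√528 = 16*√33; 5√297 = 15*√33; 2√825 = 10*√33
Combine: (-16 + 15 - 10)·√33 = -11*√33

-11*√33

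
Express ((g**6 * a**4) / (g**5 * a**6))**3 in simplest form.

g**3/a**6

Inside the bracket: g**1 * (a**-2)
Raise to the power 3: g**3 * (a**-6)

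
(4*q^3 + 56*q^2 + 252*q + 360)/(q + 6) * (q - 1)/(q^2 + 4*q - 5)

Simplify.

Factor: 4*q^3 + 56*q^2 + 252*q + 360 = 4*(q + 3)*(q + 6)*(q + 5);  q^2 + 4*q - 5 = (q + 5)*(q - 1)
Cancel the common factors (q + 6), (q - 1), (q + 5).

4*q + 12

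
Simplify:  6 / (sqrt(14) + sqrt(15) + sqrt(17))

(-sqrt(3570) + 6*sqrt(17) + 8*sqrt(15) + 9*sqrt(14))/58

Group as (sqrt(14) + sqrt(17)) + sqrt(15); multiply by (sqrt(14) + sqrt(17)) - sqrt(15), then rationalise the remaining surd.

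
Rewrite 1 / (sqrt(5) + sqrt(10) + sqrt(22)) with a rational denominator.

(-20*sqrt(11) - 7*sqrt(22) + 17*sqrt(10) + 27*sqrt(5))/151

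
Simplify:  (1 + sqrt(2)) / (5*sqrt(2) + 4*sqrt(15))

(-10 - 5*sqrt(2) + 4*sqrt(15) + 4*sqrt(30))/190

Multiply numerator and denominator by -4*sqrt(15) + 5*sqrt(2).
Denominator becomes -190; numerator becomes -4*sqrt(30) - 4*sqrt(15) + 5*sqrt(2) + 10.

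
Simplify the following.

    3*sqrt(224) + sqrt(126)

15*sqrt(14)

3*sqrt(224) = 12*sqrt(14); sqrt(126) = 3*sqrt(14)
Combine: (12 + 3)·sqrt(14) = 15*sqrt(14)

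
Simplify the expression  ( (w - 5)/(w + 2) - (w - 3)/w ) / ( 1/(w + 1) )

Numerator: (w - 5)/(w + 2) - (w - 3)/w = (-4*w + 6)/(w**2 + 2*w)
Denominator: 1/(w + 1) = 1/(w + 1)
Divide: ((-4*w + 6)/(w**2 + 2*w)) · (w + 1) = (-4*w**2 + 2*w + 6)/(w**2 + 2*w)

(-4*w**2 + 2*w + 6)/(w**2 + 2*w)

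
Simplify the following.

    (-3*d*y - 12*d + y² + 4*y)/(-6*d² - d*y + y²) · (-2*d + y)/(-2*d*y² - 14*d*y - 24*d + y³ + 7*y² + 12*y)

1/(2*d*y + 6*d + y² + 3*y)

Factor: -3*d*y - 12*d + y² + 4*y = (-3*d + y)·(y + 4);  -6*d² - d*y + y² = (-3*d + y)·(2*d + y);  -2*d*y² - 14*d*y - 24*d + y³ + 7*y² + 12*y = (-2*d + y)·(y + 3)·(y + 4)
Cancel the common factors (-3*d + y), (y + 4), (-2*d + y).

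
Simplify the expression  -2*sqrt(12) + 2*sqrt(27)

2*sqrt(12) = 4*sqrt(3); 2*sqrt(27) = 6*sqrt(3)
Combine: (-4 + 6)·sqrt(3) = 2*sqrt(3)

2*sqrt(3)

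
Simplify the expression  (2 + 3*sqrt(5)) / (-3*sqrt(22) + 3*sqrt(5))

Multiply numerator and denominator by 3*sqrt(5) + 3*sqrt(22).
Denominator becomes -153; numerator becomes 6*sqrt(5) + 6*sqrt(22) + 45 + 9*sqrt(110).

(-3*sqrt(110) - 15 - 2*sqrt(22) - 2*sqrt(5))/51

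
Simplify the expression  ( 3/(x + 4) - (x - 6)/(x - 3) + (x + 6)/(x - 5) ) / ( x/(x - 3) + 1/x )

(17*x^3 - 16*x^2 - 147*x)/(x^4 - 24*x^2 - 17*x + 60)

Numerator: 3/(x + 4) - (x - 6)/(x - 3) + (x + 6)/(x - 5) = (17*x^2 - 16*x - 147)/(x^3 - 4*x^2 - 17*x + 60)
Denominator: x/(x - 3) + 1/x = (x^2 + x - 3)/(x^2 - 3*x)
Divide: ((17*x^2 - 16*x - 147)/(x^3 - 4*x^2 - 17*x + 60)) · ((x^2 - 3*x)/(x^2 + x - 3)) = (17*x^3 - 16*x^2 - 147*x)/(x^4 - 24*x^2 - 17*x + 60)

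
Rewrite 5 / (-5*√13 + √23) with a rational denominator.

(-25*√13 - 5*√23)/302

Multiply numerator and denominator by √23 + 5*√13.
Denominator becomes -302; numerator becomes 5*√23 + 25*√13.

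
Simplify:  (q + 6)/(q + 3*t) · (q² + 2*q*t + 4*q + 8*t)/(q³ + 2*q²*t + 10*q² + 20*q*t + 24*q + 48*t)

1/(q + 3*t)

Factor: q² + 2*q*t + 4*q + 8*t = (q + 4)·(q + 2*t);  q³ + 2*q²*t + 10*q² + 20*q*t + 24*q + 48*t = (q + 6)·(q + 2*t)·(q + 4)
Cancel the common factors (q + 6), (q + 2*t), (q + 4).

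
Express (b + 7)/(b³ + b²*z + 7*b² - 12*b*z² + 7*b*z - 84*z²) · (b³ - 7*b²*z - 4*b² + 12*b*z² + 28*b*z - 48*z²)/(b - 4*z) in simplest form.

Factor: b³ + b²*z + 7*b² - 12*b*z² + 7*b*z - 84*z² = (b + 7)·(b + 4*z)·(b - 3*z);  b³ - 7*b²*z - 4*b² + 12*b*z² + 28*b*z - 48*z² = (b - 4)·(b - 4*z)·(b - 3*z)
Cancel the common factors (b + 7), (b - 4*z), (b - 3*z).

(b - 4)/(b + 4*z)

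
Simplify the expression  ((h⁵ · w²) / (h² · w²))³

h⁹

Inside the bracket: h³
Raise to the power 3: h⁹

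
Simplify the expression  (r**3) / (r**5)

r**(-2)

Quotient: (r**-2)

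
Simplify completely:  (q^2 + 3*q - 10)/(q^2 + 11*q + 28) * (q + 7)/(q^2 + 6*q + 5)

Factor: q^2 + 3*q - 10 = (q + 5)*(q - 2);  q^2 + 11*q + 28 = (q + 4)*(q + 7);  q^2 + 6*q + 5 = (q + 5)*(q + 1)
Cancel the common factors (q + 5), (q + 7).

(q - 2)/(q^2 + 5*q + 4)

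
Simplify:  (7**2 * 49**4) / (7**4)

7**2 = 7**2; 49**4 = 7**8; 7**4 = 7**4
Combine exponents: 7**6

7**6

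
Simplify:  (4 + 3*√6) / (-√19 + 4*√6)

(4*√19 + 3*√114 + 16*√6 + 72)/77

Multiply numerator and denominator by √19 + 4*√6.
Denominator becomes 77; numerator becomes 4*√19 + 3*√114 + 16*√6 + 72.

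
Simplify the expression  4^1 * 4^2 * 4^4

4^1 = 2^2; 4^2 = 2^4; 4^4 = 2^8
Combine exponents: 2^14

2^14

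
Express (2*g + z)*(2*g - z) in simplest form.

4*g^2 - z^2

Product of conjugates: (P+Q)(P-Q) = P^2 - Q^2.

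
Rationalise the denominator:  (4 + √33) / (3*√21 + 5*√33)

Multiply numerator and denominator by -3*√21 + 5*√33.
Denominator becomes 636; numerator becomes -9*√77 - 12*√21 + 20*√33 + 165.

(-9*√77 - 12*√21 + 20*√33 + 165)/636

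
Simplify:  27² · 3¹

3^7

27² = 3^6; 3¹ = 3^1
Combine exponents: 3^7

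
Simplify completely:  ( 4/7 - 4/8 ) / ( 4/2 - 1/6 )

Numerator: 4/7 - 4/8 = 1/14
Denominator: 4/2 - 1/6 = 11/6
Divide: (1/14) · (6/11) = 3/77

3/77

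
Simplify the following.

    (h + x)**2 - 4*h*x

Expand the square and combine the 4*h*x term.

(h - x)**2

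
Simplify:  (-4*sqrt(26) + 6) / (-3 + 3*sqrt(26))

Multiply numerator and denominator by -3*sqrt(26) - 3.
Denominator becomes -225; numerator becomes -6*sqrt(26) + 294.

(-98 + 2*sqrt(26))/75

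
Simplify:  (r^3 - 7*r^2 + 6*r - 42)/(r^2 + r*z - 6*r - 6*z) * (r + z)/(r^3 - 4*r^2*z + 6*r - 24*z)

Factor: r^3 - 7*r^2 + 6*r - 42 = (r - 7)*(r^2 + 6);  r^2 + r*z - 6*r - 6*z = (r + z)*(r - 6);  r^3 - 4*r^2*z + 6*r - 24*z = (r - 4*z)*(r^2 + 6)
Cancel the common factors (r^2 + 6), (r + z).

(-r + 7)/(-r^2 + 4*r*z + 6*r - 24*z)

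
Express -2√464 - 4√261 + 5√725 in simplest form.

5*√29

2√464 = 8*√29; 4√261 = 12*√29; 5√725 = 25*√29
Combine: (-8 - 12 + 25)·√29 = 5*√29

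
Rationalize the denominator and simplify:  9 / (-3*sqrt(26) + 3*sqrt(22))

Multiply numerator and denominator by 3*sqrt(22) + 3*sqrt(26).
Denominator becomes -36; numerator becomes 27*sqrt(22) + 27*sqrt(26).

(-3*sqrt(26) - 3*sqrt(22))/4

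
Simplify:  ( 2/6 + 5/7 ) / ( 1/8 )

176/21

Numerator: 2/6 + 5/7 = 22/21
Denominator: 1/8 = 1/8
Divide: (22/21) · (8) = 176/21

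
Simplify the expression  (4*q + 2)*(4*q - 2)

(4*q)^2 - (2)^2 = 16*q^2 - 4.

16*q^2 - 4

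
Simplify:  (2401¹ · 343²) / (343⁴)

2401¹ = 7^4; 343² = 7^6; 343⁴ = 7^12
Combine exponents: 7^(-2)

7^(-2)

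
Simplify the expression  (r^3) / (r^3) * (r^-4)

r^(-4)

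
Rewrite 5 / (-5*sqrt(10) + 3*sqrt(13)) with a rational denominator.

(-25*sqrt(10) - 15*sqrt(13))/133

Multiply numerator and denominator by 3*sqrt(13) + 5*sqrt(10).
Denominator becomes -133; numerator becomes 15*sqrt(13) + 25*sqrt(10).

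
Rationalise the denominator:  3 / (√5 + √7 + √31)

(-87*√7 - 99*√5 + 6*√1085 + 57*√31)/221

Group as (√7 + √31) + √5; multiply by (√7 + √31) - √5, then rationalise the remaining surd.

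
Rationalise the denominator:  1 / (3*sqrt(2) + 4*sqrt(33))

(-3*sqrt(2) + 4*sqrt(33))/510

Multiply numerator and denominator by -3*sqrt(2) + 4*sqrt(33).
Denominator becomes 510; numerator becomes -3*sqrt(2) + 4*sqrt(33).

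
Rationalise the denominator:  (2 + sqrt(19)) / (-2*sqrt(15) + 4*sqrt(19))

Multiply numerator and denominator by 2*sqrt(15) + 4*sqrt(19).
Denominator becomes 244; numerator becomes 4*sqrt(15) + 2*sqrt(285) + 8*sqrt(19) + 76.

(2*sqrt(15) + sqrt(285) + 4*sqrt(19) + 38)/122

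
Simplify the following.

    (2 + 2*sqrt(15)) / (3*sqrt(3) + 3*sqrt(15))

(-3*sqrt(5) - sqrt(3) + sqrt(15) + 15)/18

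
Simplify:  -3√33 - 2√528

-11*√33

3√33 = 3*√33; 2√528 = 8*√33
Combine: (-3 - 8)·√33 = -11*√33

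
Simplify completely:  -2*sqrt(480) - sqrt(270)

2*sqrt(480) = 8*sqrt(30); sqrt(270) = 3*sqrt(30)
Combine: (-8 - 3)·sqrt(30) = -11*sqrt(30)

-11*sqrt(30)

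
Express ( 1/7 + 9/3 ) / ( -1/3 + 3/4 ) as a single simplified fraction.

Numerator: 1/7 + 9/3 = 22/7
Denominator: -1/3 + 3/4 = 5/12
Divide: (22/7) · (12/5) = 264/35

264/35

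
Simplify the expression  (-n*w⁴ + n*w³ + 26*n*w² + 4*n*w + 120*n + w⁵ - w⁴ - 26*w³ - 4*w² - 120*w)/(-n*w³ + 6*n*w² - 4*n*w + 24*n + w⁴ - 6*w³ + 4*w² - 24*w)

w + 5

Factor: -n*w⁴ + n*w³ + 26*n*w² + 4*n*w + 120*n + w⁵ - w⁴ - 26*w³ - 4*w² - 120*w = (w - 6)·(w² + 4)·(-n + w)·(w + 5);  -n*w³ + 6*n*w² - 4*n*w + 24*n + w⁴ - 6*w³ + 4*w² - 24*w = (w - 6)·(w² + 4)·(-n + w)
Cancel the common factors (w² + 4), (-n + w), (w - 6).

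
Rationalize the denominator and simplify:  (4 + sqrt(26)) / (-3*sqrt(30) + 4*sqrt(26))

Multiply numerator and denominator by 3*sqrt(30) + 4*sqrt(26).
Denominator becomes 146; numerator becomes 12*sqrt(30) + 16*sqrt(26) + 6*sqrt(195) + 104.

(6*sqrt(30) + 8*sqrt(26) + 3*sqrt(195) + 52)/73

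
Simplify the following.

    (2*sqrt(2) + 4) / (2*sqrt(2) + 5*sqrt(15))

(-8*sqrt(2) - 8 + 10*sqrt(30) + 20*sqrt(15))/367

Multiply numerator and denominator by -5*sqrt(15) + 2*sqrt(2).
Denominator becomes -367; numerator becomes -20*sqrt(15) - 10*sqrt(30) + 8 + 8*sqrt(2).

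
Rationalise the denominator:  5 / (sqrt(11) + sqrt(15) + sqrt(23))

Group as (sqrt(11) + sqrt(23)) + sqrt(15); multiply by (sqrt(11) + sqrt(23)) - sqrt(15), then rationalise the remaining surd.

(-10*sqrt(3795) + 15*sqrt(23) + 95*sqrt(15) + 135*sqrt(11))/651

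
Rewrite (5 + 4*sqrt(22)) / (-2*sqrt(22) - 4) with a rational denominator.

Multiply numerator and denominator by -4 + 2*sqrt(22).
Denominator becomes -72; numerator becomes -6*sqrt(22) + 156.

(-26 + sqrt(22))/12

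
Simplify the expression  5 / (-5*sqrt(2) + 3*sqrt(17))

Multiply numerator and denominator by 5*sqrt(2) + 3*sqrt(17).
Denominator becomes 103; numerator becomes 25*sqrt(2) + 15*sqrt(17).

(25*sqrt(2) + 15*sqrt(17))/103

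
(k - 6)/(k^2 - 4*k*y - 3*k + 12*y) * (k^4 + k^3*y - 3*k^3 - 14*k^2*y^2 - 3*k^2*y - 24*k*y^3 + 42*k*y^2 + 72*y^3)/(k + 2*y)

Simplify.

k^2 + 3*k*y - 6*k - 18*y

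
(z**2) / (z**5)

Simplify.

z**(-3)

Quotient: (z**-3)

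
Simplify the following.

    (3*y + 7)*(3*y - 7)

9*y^2 - 49

Difference of squares with P = 3*y, Q = 7.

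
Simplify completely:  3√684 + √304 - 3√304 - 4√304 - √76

3√684 = 18*√19; √304 = 4*√19; 3√304 = 12*√19; 4√304 = 16*√19; √76 = 2*√19
Combine: (18 + 4 - 12 - 16 - 2)·√19 = -8*√19

-8*√19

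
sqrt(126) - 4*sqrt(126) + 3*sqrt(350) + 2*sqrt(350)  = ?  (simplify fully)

sqrt(126) = 3*sqrt(14); 4*sqrt(126) = 12*sqrt(14); 3*sqrt(350) = 15*sqrt(14); 2*sqrt(350) = 10*sqrt(14)
Combine: (3 - 12 + 15 + 10)·sqrt(14) = 16*sqrt(14)

16*sqrt(14)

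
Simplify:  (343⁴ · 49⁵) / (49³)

343⁴ = 7^12; 49⁵ = 7^10; 49³ = 7^6
Combine exponents: 7^16

7^16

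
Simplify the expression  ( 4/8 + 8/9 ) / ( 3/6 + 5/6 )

25/24

Numerator: 4/8 + 8/9 = 25/18
Denominator: 3/6 + 5/6 = 4/3
Divide: (25/18) · (3/4) = 25/24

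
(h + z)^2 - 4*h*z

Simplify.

Expanding gives h^2 - 2*h*z + z^2, a perfect square.

(h - z)^2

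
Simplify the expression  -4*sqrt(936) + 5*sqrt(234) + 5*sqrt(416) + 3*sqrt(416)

4*sqrt(936) = 24*sqrt(26); 5*sqrt(234) = 15*sqrt(26); 5*sqrt(416) = 20*sqrt(26); 3*sqrt(416) = 12*sqrt(26)
Combine: (-24 + 15 + 20 + 12)·sqrt(26) = 23*sqrt(26)

23*sqrt(26)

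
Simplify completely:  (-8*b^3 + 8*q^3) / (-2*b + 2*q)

Apply the difference-of-cubes factorisation and cancel (-2*b + 2*q).

4*b^2 + 4*b*q + 4*q^2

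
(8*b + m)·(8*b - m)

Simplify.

(8*b)^2 - (m)^2 = 64*b² - m².

64*b² - m²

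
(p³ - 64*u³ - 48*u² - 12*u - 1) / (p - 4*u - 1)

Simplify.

p² + 4*p*u + p + 16*u² + 8*u + 1

Apply the difference-of-cubes factorisation and cancel (p - 4*u - 1).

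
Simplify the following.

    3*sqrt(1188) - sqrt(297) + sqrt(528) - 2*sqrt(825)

9*sqrt(33)

3*sqrt(1188) = 18*sqrt(33); sqrt(297) = 3*sqrt(33); sqrt(528) = 4*sqrt(33); 2*sqrt(825) = 10*sqrt(33)
Combine: (18 - 3 + 4 - 10)·sqrt(33) = 9*sqrt(33)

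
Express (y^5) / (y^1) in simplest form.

Quotient: y^4

y^4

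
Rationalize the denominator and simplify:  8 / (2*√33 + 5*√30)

(-8*√33 + 20*√30)/309

Multiply numerator and denominator by -2*√33 + 5*√30.
Denominator becomes 618; numerator becomes -16*√33 + 40*√30.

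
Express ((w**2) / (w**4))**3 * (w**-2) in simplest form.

w**(-8)

Inside the bracket: (w**-2)
Raise to the power 3: (w**-6)
Multiply by (w**-2): add exponents.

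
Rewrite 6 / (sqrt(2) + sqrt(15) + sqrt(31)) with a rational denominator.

Group as (sqrt(2) + sqrt(31)) + sqrt(15); multiply by (sqrt(2) + sqrt(31)) - sqrt(15), then rationalise the remaining surd.

(-27*sqrt(15) - 66*sqrt(2) + 3*sqrt(930) + 21*sqrt(31))/19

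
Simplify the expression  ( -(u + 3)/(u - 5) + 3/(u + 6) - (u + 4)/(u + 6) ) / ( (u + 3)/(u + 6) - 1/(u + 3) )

(-2*u^3 - 11*u^2 - 28*u - 39)/(u^3 - 22*u - 15)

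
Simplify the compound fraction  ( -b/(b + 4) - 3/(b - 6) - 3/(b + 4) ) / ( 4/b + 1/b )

Numerator: -b/(b + 4) - 3/(b - 6) - 3/(b + 4) = (-b² + 6)/(b² - 2*b - 24)
Denominator: 4/b + 1/b = 5/b
Divide: ((-b² + 6)/(b² - 2*b - 24)) · (b/5) = (-b³ + 6*b)/(5*b² - 10*b - 120)

(-b³ + 6*b)/(5*b² - 10*b - 120)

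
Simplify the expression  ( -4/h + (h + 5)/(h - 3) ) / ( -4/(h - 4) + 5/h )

(h³ - 3*h² + 8*h - 48)/(h² - 23*h + 60)

Numerator: -4/h + (h + 5)/(h - 3) = (h² + h + 12)/(h² - 3*h)
Denominator: -4/(h - 4) + 5/h = (h - 20)/(h² - 4*h)
Divide: ((h² + h + 12)/(h² - 3*h)) · ((h² - 4*h)/(h - 20)) = (h³ - 3*h² + 8*h - 48)/(h² - 23*h + 60)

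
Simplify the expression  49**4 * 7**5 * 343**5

49**4 = 7**8; 7**5 = 7**5; 343**5 = 7**15
Combine exponents: 7**28

7**28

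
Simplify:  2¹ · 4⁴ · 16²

2^17

2¹ = 2^1; 4⁴ = 2^8; 16² = 2^8
Combine exponents: 2^17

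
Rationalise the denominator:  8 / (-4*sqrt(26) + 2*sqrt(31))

(-8*sqrt(26) - 4*sqrt(31))/73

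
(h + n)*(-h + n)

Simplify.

Difference of squares with P = n, Q = h.

-h^2 + n^2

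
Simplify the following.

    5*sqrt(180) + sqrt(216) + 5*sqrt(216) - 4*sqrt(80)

5*sqrt(180) = 30*sqrt(5); sqrt(216) = 6*sqrt(6); 5*sqrt(216) = 30*sqrt(6); 4*sqrt(80) = 16*sqrt(5)

14*sqrt(5) + 36*sqrt(6)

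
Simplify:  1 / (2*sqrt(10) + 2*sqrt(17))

(-sqrt(10) + sqrt(17))/14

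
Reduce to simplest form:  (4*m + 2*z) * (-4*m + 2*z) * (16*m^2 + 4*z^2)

-256*m^4 + 16*z^4

((2*z)+(4*m))((2*z)-(4*m)) = -16*m^2 + 4*z^2; continue pairing.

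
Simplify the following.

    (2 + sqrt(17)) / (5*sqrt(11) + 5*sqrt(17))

(-sqrt(187) - 2*sqrt(11) + 2*sqrt(17) + 17)/30

Multiply numerator and denominator by -5*sqrt(11) + 5*sqrt(17).
Denominator becomes 150; numerator becomes -5*sqrt(187) - 10*sqrt(11) + 10*sqrt(17) + 85.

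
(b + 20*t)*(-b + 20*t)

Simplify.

Product of conjugates: (P+Q)(P-Q) = P^2 - Q^2.

-b^2 + 400*t^2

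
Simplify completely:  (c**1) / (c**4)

Quotient: (c**-3)

c**(-3)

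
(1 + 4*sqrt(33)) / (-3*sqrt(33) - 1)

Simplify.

(-395 + sqrt(33))/296

Multiply numerator and denominator by -1 + 3*sqrt(33).
Denominator becomes -296; numerator becomes -sqrt(33) + 395.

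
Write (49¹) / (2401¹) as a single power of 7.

7^(-2)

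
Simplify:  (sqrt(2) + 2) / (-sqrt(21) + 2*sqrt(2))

(-2*sqrt(21) - sqrt(42) - 4*sqrt(2) - 4)/13

Multiply numerator and denominator by 2*sqrt(2) + sqrt(21).
Denominator becomes -13; numerator becomes 4 + 4*sqrt(2) + sqrt(42) + 2*sqrt(21).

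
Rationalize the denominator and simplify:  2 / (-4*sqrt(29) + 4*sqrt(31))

Multiply numerator and denominator by 4*sqrt(29) + 4*sqrt(31).
Denominator becomes 32; numerator becomes 8*sqrt(29) + 8*sqrt(31).

(sqrt(29) + sqrt(31))/4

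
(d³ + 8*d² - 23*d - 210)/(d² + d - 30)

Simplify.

Factor: d³ + 8*d² - 23*d - 210 = (d + 6)·(d + 7)·(d - 5);  d² + d - 30 = (d + 6)·(d - 5)
Cancel the common factors (d + 6), (d - 5).

d + 7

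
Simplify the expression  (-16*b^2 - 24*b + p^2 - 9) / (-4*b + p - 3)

4*b + p + 3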